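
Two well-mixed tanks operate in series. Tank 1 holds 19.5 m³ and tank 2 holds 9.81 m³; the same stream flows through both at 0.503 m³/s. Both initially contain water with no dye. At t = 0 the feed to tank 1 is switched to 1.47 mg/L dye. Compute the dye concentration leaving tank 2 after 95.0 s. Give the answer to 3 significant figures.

1.23 mg/L

Each tank obeys Vᵢ dCᵢ/dt = Q(Cᵢ₋₁ − Cᵢ), so τᵢ = Vᵢ/Q.
τ₁ = 19.5/0.503 = 38.767 s; τ₂ = 9.81/0.503 = 19.503 s.
Solving the cascade with C₁(0)=C₂(0)=0 gives C₂(t) = C_in[1 − (τ₁ e^(−t/τ₁) − τ₂ e^(−t/τ₂))/(τ₁ − τ₂)].
At t = 95.0: e^(−t/τ₁) = 0.086249, e^(−t/τ₂) = 0.0076653.
C₂ = 1.47·[1 − (38.767·0.086249 − 19.503·0.0076653)/(19.264)] = 1.47·0.83419 = 1.2263 mg/L.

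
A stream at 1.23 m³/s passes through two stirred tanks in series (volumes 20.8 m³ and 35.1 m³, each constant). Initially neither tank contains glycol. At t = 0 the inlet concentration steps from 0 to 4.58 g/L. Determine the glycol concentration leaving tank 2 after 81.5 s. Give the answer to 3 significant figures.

Each tank obeys Vᵢ dCᵢ/dt = Q(Cᵢ₋₁ − Cᵢ), so τᵢ = Vᵢ/Q.
τ₁ = 20.8/1.23 = 16.911 s; τ₂ = 35.1/1.23 = 28.537 s.
Tank 1: C₁ = C_in(1 − e^(−t/τ₁)). Tank 2 (τ₁ ≠ τ₂): C₂ = C_in[1 − (τ₁ e^(−t/τ₁) − τ₂ e^(−t/τ₂))/(τ₁ − τ₂)].
At t = 81.5: e^(−t/τ₁) = 0.0080711, e^(−t/τ₂) = 0.057499.
C₂ = 4.58·[1 − (16.911·0.0080711 − 28.537·0.057499)/(-11.626)] = 4.58·0.87061 = 3.9874 g/L.

3.99 g/L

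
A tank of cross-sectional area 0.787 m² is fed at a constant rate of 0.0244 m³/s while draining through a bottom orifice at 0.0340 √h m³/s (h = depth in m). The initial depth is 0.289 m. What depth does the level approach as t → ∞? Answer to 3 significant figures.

Level balance: A dh/dt = 0.0244 − 0.0340 √h. Setting dh/dt = 0:
Q_in = 0.0340 √h_ss ⇒ √h_ss = 0.0244/0.0340 = 0.71765.
h_ss = 0.71765² = 0.51502 m. (Since h₀ = 0.289 m < h_ss, the level will rise toward this value.)

0.515 m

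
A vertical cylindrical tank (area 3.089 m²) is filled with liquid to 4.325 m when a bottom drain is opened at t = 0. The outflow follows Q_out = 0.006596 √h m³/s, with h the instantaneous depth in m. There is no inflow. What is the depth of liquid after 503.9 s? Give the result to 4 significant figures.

2.377 m

With no inflow, A dh/dt = −0.006596 √h.
This is separable: 2 d(√h)/dt = −0.006596/A, so √h = √h₀ − (0.006596/(2A)) t.
√h = √4.325 − 0.006596·503.9/(2·3.089) = 2.07966 − 0.537994 = 1.54167.
h = 1.54167² = 2.37675 m.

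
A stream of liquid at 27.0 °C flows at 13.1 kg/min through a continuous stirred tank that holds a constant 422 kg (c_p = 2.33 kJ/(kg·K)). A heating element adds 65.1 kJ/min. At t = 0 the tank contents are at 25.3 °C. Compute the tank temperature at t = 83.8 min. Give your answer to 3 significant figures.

M c_p dT/dt = ṁ c_p (T_in − T) + Q̇.
τ = M/ṁ = 32.214 min; T_ss = T_in + Q̇/(ṁ c_p) = 27.0 + 65.1/(13.1·2.33) = 29.133 °C.
Integrating: T(t) = T_ss + (T₀ − T_ss) e^(−t/τ).
T(83.8) = 29.133 + (-3.8328)·e^(−83.8/32.214) = 29.133 + (-3.8328)·0.074172 = 28.849 °C.

28.8 °C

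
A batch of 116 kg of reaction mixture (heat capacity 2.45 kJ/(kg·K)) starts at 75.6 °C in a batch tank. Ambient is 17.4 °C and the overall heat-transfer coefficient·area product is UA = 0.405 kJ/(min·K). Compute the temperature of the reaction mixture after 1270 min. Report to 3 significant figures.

M c_p dT/dt = −UA(T − T_amb).
dT/dt = (T_ss − T)/τ with T_ss = T_amb = 17.400 °C, τ = M c_p/UA = 116·2.45/0.405 = 701.73 min.
T approaches T_ss exponentially: T(t) = T_ss + (T₀ − T_ss) e^(−t/τ).
T(1270) = 17.400 + (58.200)·0.16368 = 26.926 °C.

26.9 °C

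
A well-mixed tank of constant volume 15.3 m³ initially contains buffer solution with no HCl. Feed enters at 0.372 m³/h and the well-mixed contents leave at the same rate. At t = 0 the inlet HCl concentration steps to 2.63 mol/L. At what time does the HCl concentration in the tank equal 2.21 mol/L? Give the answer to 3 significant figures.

Species balance: V dC/dt = Q(C_in − C) ⇒ τ = V/Q = 41.129 h.
C(t) = C_in + (C₀ − C_in) e^(−t/τ). Set C = 2.21 and solve for t:
e^(−t/τ) = (C − C_in)/(C₀ − C_in) = (2.21 − 2.63)/(0 − 2.63) = 0.15970
t = −τ ln(…) = 41.129 × 1.8345 = 75.451 h.

75.5 h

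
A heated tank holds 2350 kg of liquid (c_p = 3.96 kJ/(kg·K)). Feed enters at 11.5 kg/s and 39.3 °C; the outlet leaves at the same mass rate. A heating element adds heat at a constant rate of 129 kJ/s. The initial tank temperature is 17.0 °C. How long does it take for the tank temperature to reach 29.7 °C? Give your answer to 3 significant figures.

144 s

M c_p dT/dt = ṁ c_p (T_in − T) + Q̇.
τ = M/ṁ = 204.35 s; T_ss = T_in + Q̇/(ṁ c_p) = 42.133 °C.
T(t) = T_ss + (T₀ − T_ss) e^(−t/τ). Set T = 29.7:
e^(−t/τ) = (29.7 − 42.133)/(17.0 − 42.133) = 0.49468
t = −204.35 · ln(0.49468) = 143.83 s.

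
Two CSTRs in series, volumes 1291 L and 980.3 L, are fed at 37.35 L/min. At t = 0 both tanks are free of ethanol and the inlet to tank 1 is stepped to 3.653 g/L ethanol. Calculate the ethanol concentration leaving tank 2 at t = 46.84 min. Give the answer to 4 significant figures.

1.673 g/L

Time constants: τᵢ = Vᵢ/Q for each well-mixed tank.
τ₁ = 1291/37.35 = 34.5649 min; τ₂ = 980.3/37.35 = 26.2463 min.
Tank 1: C₁ = C_in(1 − e^(−t/τ₁)). Tank 2 (τ₁ ≠ τ₂): C₂ = C_in[1 − (τ₁ e^(−t/τ₁) − τ₂ e^(−t/τ₂))/(τ₁ − τ₂)].
At t = 46.84: e^(−t/τ₁) = 0.257914, e^(−t/τ₂) = 0.167859.
C₂ = 3.653·[1 − (34.5649·0.257914 − 26.2463·0.167859)/(8.31861)] = 3.653·0.457952 = 1.67290 g/L.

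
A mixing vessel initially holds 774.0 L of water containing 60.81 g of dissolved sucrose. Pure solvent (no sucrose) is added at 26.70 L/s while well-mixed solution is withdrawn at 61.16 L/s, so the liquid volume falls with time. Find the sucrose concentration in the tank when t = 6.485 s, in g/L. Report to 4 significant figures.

0.06034 g/L

Total volume: dV/dt = Q_in − Q_out = -34.4600 L/s, so V(t) = 774.0 − 34.4600 t and V(6.485) = 550.527 L.
No sucrose enters, so dm/dt = −Q_out · (m/V).
Separate: dm/m = −Q_out dt/V(t) ⇒ ln(m/m₀) = −(Q_out/(Q_in−Q_out)) ln(V/V₀).
m = m₀ (V₀/V)^(Q_out/(Q_in−Q_out)) = 60.81 × (774.0/550.527)^(-1.77481) = 33.2177 g.
C = m/V = 33.2177/550.527 = 0.0603380 g/L.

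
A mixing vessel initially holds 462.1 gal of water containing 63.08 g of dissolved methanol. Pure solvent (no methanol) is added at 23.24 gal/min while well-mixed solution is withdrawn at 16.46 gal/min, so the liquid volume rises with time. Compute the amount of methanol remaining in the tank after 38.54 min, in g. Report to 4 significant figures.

21.25 g

Total volume: dV/dt = Q_in − Q_out = 6.78000 gal/min, so V(t) = 462.1 + 6.78000 t and V(38.54) = 723.401 gal.
Species balance (pure solvent in): dm/dt = −Q_out · m/V(t).
Separate: dm/m = −Q_out dt/V(t) ⇒ ln(m/m₀) = −(Q_out/(Q_in−Q_out)) ln(V/V₀).
m = m₀ (V₀/V)^(Q_out/(Q_in−Q_out)) = 63.08 × (462.1/723.401)^(2.42773) = 21.2496 g.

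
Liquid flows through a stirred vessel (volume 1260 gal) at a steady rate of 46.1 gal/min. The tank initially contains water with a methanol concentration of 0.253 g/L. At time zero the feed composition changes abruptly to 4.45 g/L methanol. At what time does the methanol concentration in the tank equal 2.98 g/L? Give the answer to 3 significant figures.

Species balance: V dC/dt = Q(C_in − C) ⇒ τ = V/Q = 27.332 min.
C(t) = C_in + (C₀ − C_in) e^(−t/τ). Set C = 2.98 and solve for t:
e^(−t/τ) = (C − C_in)/(C₀ − C_in) = (2.98 − 4.45)/(0.253 − 4.45) = 0.35025
t = −τ ln(…) = 27.332 × 1.0491 = 28.674 min.

28.7 min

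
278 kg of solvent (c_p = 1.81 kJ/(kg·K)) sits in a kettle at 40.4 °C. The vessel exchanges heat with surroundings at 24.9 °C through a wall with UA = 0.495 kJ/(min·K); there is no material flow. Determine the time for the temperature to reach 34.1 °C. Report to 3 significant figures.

M c_p dT/dt = −UA(T − T_amb).
τ = M c_p/UA = 1016.5 min; T_ss = T_amb = 24.900 °C.
T(t) = T_ss + (T₀ − T_ss)e^(−t/τ); set T = 34.1:
t = −τ ln[(T − T_ss)/(T₀ − T_ss)] = −1016.5 · ln(0.59355) = 530.26 min.

530 min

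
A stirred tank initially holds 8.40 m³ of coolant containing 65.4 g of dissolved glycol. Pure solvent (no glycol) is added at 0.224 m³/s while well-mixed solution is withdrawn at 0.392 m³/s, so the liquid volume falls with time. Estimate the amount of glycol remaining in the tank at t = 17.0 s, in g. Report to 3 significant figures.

Total volume: dV/dt = Q_in − Q_out = -0.16800 m³/s, so V(t) = 8.40 − 0.16800 t and V(17.0) = 5.5440 m³.
No glycol enters, so dm/dt = −Q_out · (m/V).
dm/m = −Q_out dt/(V₀ − 0.16800 t); integrating gives ln(m/m₀) = −(Q_out/(Q_in−Q_out)) ln(V/V₀).
m = m₀ (V₀/V)^(Q_out/(Q_in−Q_out)) = 65.4 × (8.40/5.5440)^(-2.3333) = 24.804 g.

24.8 g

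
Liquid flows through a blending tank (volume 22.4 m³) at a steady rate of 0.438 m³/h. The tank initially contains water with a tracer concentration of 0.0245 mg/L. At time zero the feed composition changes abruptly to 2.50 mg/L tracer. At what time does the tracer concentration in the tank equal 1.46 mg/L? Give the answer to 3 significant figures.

44.4 h

Species balance: V dC/dt = Q(C_in − C) ⇒ τ = V/Q = 51.142 h.
C(t) = C_in + (C₀ − C_in) e^(−t/τ). Set C = 1.46 and solve for t:
e^(−t/τ) = (C − C_in)/(C₀ − C_in) = (1.46 − 2.50)/(0.0245 − 2.50) = 0.42012
t = −τ ln(…) = 51.142 × 0.86722 = 44.351 h.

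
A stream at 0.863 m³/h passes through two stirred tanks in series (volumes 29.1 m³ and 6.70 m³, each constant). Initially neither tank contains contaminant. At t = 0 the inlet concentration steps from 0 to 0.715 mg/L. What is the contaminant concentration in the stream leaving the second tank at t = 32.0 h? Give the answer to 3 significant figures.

Time constants: τᵢ = Vᵢ/Q for each well-mixed tank.
τ₁ = 29.1/0.863 = 33.720 h; τ₂ = 6.70/0.863 = 7.7636 h.
Tank 1: C₁ = C_in(1 − e^(−t/τ₁)). Tank 2 (τ₁ ≠ τ₂): C₂ = C_in[1 − (τ₁ e^(−t/τ₁) − τ₂ e^(−t/τ₂))/(τ₁ − τ₂)].
At t = 32.0: e^(−t/τ₁) = 0.38713, e^(−t/τ₂) = 0.016215.
C₂ = 0.715·[1 − (33.720·0.38713 − 7.7636·0.016215)/(25.956)] = 0.715·0.50193 = 0.35888 mg/L.

0.359 mg/L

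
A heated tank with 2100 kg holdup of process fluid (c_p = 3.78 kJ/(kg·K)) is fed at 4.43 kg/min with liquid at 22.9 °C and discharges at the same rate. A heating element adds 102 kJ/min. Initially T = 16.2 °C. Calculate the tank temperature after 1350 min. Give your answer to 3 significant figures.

28.2 °C

Heat balance on the well-mixed liquid: M c_p dT/dt = ṁ c_p (T_in − T) + 102.
Rearrange: dT/dt = (T_ss − T)/τ with τ = M/ṁ = 474.04 min and T_ss = T_in + Q̇/(ṁ c_p) = 28.991 °C.
This is linear first-order; T(t) = T_ss + (T₀ − T_ss) e^(−t/τ).
T(1350) = 28.991 + (-12.791)·e^(−1350/474.04) = 28.991 + (-12.791)·0.057968 = 28.250 °C.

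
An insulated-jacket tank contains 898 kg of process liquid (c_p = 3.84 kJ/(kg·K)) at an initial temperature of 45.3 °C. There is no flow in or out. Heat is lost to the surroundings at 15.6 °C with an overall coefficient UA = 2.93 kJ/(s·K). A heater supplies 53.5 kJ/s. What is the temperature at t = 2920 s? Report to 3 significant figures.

Lumped-capacitance energy balance: M c_p dT/dt = UA(T_amb − T) + Q̇.
dT/dt = (T_ss − T)/τ with T_ss = T_amb + Q̇/UA = 15.6 + 53.5/2.93 = 33.859 °C, τ = M c_p/UA = 898·3.84/2.93 = 1176.9 s.
This is linear first-order; T(t) = T_ss + (T₀ − T_ss) e^(−t/τ).
T(2920) = 33.859 + (11.441)·0.083652 = 34.816 °C.

34.8 °C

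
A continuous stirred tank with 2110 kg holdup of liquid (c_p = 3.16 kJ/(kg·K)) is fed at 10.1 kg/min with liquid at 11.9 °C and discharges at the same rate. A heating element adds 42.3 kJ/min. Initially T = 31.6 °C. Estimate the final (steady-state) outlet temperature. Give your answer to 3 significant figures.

13.2 °C

Unsteady energy balance on the tank contents: M c_p dT/dt = ṁ c_p (T_in − T) + 42.3.
At steady state dT/dt = 0 ⇒ T_ss = T_in + Q̇/(ṁ c_p) = 11.9 + 42.3/(10.1·3.16) = 13.225 °C.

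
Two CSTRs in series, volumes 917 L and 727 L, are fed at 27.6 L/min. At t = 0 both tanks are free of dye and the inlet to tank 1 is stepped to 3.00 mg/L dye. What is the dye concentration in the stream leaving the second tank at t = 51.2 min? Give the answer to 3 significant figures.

1.54 mg/L

Species balance on tank i: dCᵢ/dt = (Cᵢ₋₁ − Cᵢ)/τᵢ with τᵢ = Vᵢ/Q.
τ₁ = 917/27.6 = 33.225 min; τ₂ = 727/27.6 = 26.341 min.
Solving the cascade with C₁(0)=C₂(0)=0 gives C₂(t) = C_in[1 − (τ₁ e^(−t/τ₁) − τ₂ e^(−t/τ₂))/(τ₁ − τ₂)].
At t = 51.2: e^(−t/τ₁) = 0.21416, e^(−t/τ₂) = 0.14316.
C₂ = 3.00·[1 − (33.225·0.21416 − 26.341·0.14316)/(6.8841)] = 3.00·0.51418 = 1.5425 mg/L.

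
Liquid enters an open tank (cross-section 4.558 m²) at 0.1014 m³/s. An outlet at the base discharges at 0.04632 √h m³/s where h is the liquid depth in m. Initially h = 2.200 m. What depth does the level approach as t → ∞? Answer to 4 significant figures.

4.792 m

A dh/dt = Q_in − 0.04632 √h. Steady state requires inflow = outflow:
Q_in = 0.04632 √h_ss ⇒ √h_ss = 0.1014/0.04632 = 2.18912.
h_ss = 2.18912² = 4.79224 m. (Since h₀ = 2.200 m < h_ss, the level will rise toward this value.)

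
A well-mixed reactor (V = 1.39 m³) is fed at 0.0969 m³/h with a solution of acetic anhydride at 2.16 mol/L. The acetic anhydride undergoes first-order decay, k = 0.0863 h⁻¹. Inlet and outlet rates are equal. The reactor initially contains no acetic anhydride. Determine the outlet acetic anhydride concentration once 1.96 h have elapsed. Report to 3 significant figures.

V dC/dt = Q(C_in − C) − k V C.
This is linear with rate a = Q/V + k = 0.15601 h⁻¹.
C_ss = Q C_in/(Q + kV) = 0.96517 mol/L; C(t) = C_ss + (C₀ − C_ss) e^(−a t).
C(1.96) = 0.96517 + (-0.96517)·e^(−0.15601·1.96) = 0.96517 + (-0.96517)·0.73655 = 0.25428 mol/L.

0.254 mol/L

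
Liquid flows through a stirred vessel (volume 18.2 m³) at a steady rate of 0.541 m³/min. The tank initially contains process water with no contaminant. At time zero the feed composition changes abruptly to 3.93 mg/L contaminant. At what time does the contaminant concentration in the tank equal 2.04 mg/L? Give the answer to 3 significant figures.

Species balance: V dC/dt = Q(C_in − C) ⇒ τ = V/Q = 33.641 min.
C(t) = C_in + (C₀ − C_in) e^(−t/τ). Set C = 2.04 and solve for t:
e^(−t/τ) = (C − C_in)/(C₀ − C_in) = (2.04 − 3.93)/(0 − 3.93) = 0.48092
t = −τ ln(…) = 33.641 × 0.73206 = 24.628 min.

24.6 min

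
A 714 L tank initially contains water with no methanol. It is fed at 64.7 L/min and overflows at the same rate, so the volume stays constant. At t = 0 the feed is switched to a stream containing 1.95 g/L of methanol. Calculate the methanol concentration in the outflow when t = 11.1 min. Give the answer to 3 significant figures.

Species balance on the tank: V dC/dt = Q(C_in − C).
Rewrite as dC/dt + C/τ = C_in/τ, τ = V/Q = 11.036 min.
Integrating: C(t) = C_in + (C₀ − C_in) e^(−t/τ).
C(11.1) = 1.95 + (0 − 1.95)·e^(−11.1/11.036) = 1.95 + (-1.9500)·0.36574 = 1.2368 g/L.

1.24 g/L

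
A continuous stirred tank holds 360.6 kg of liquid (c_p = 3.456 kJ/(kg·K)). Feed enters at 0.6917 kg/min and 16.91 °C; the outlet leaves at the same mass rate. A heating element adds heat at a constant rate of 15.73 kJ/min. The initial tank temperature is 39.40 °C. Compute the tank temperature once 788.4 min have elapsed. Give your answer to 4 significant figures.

M c_p dT/dt = ṁ c_p (T_in − T) + Q̇.
τ = M/ṁ = 521.324 min; T_ss = T_in + Q̇/(ṁ c_p) = 16.91 + 15.73/(0.6917·3.456) = 23.4902 °C.
This is linear first-order; T(t) = T_ss + (T₀ − T_ss) e^(−t/τ).
T(788.4) = 23.4902 + (15.9098)·e^(−788.4/521.324) = 23.4902 + (15.9098)·0.220402 = 26.9967 °C.

27.00 °C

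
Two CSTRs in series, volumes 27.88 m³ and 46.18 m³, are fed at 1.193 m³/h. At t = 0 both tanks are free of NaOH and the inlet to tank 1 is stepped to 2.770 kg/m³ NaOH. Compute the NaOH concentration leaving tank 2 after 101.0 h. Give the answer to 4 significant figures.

Species balance on tank i: dCᵢ/dt = (Cᵢ₋₁ − Cᵢ)/τᵢ with τᵢ = Vᵢ/Q.
τ₁ = 27.88/1.193 = 23.3697 h; τ₂ = 46.18/1.193 = 38.7091 h.
Tank 1: C₁ = C_in(1 − e^(−t/τ₁)). Tank 2 (τ₁ ≠ τ₂): C₂ = C_in[1 − (τ₁ e^(−t/τ₁) − τ₂ e^(−t/τ₂))/(τ₁ − τ₂)].
At t = 101.0: e^(−t/τ₁) = 0.0132754, e^(−t/τ₂) = 0.0735932.
C₂ = 2.770·[1 − (23.3697·0.0132754 − 38.7091·0.0735932)/(-15.3395)] = 2.770·0.834513 = 2.31160 kg/m³.

2.312 kg/m³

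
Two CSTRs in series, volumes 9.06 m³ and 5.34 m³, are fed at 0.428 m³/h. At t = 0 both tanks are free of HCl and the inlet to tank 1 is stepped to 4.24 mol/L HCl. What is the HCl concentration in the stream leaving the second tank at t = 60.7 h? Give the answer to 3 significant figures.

Each tank obeys Vᵢ dCᵢ/dt = Q(Cᵢ₋₁ − Cᵢ), so τᵢ = Vᵢ/Q.
τ₁ = 9.06/0.428 = 21.168 h; τ₂ = 5.34/0.428 = 12.477 h.
Tank 1: C₁ = C_in(1 − e^(−t/τ₁)). Tank 2 (τ₁ ≠ τ₂): C₂ = C_in[1 − (τ₁ e^(−t/τ₁) − τ₂ e^(−t/τ₂))/(τ₁ − τ₂)].
At t = 60.7: e^(−t/τ₁) = 0.056841, e^(−t/τ₂) = 0.0077111.
C₂ = 4.24·[1 − (21.168·0.056841 − 12.477·0.0077111)/(8.6916)] = 4.24·0.87263 = 3.7000 mol/L.

3.70 mol/L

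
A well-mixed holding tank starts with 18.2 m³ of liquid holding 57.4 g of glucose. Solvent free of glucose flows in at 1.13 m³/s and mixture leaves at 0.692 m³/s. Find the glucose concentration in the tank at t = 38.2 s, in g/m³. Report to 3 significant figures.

Let m(t) be the amount of glucose. Volume: V(t) = V₀ + (Q_in − Q_out) t = 18.2 + 0.43800 t; V(38.2) = 34.932 m³.
No glucose enters, so dm/dt = −Q_out · (m/V).
dm/m = −Q_out dt/(V₀ + 0.43800 t); integrating gives ln(m/m₀) = −(Q_out/(Q_in−Q_out)) ln(V/V₀).
m = m₀ (V₀/V)^(Q_out/(Q_in−Q_out)) = 57.4 × (18.2/34.932)^(1.5799) = 20.491 g.
C = m/V = 20.491/34.932 = 0.58661 g/m³.

0.587 g/m³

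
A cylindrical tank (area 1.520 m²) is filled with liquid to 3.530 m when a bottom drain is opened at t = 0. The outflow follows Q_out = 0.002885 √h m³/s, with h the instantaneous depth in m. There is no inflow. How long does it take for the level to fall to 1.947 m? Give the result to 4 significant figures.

With no inflow, A dh/dt = −0.002885 √h.
This is separable: 2 d(√h)/dt = −0.002885/A, so √h = √h₀ − (0.002885/(2A)) t.
t = 2A(√h₀ − √h)/0.002885 = 2·1.520·(√3.530 − √1.947)/0.002885
  = 3.04000 × (1.87883 − 1.39535) / 0.002885 = 509.456 s.

509.5 s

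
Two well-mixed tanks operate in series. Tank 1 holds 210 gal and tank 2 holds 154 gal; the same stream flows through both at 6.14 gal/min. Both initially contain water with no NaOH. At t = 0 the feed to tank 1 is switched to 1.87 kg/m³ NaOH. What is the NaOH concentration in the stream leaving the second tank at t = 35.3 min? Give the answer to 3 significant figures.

Time constants: τᵢ = Vᵢ/Q for each well-mixed tank.
τ₁ = 210/6.14 = 34.202 min; τ₂ = 154/6.14 = 25.081 min.
Tank 1: C₁ = C_in(1 − e^(−t/τ₁)). Tank 2 (τ₁ ≠ τ₂): C₂ = C_in[1 − (τ₁ e^(−t/τ₁) − τ₂ e^(−t/τ₂))/(τ₁ − τ₂)].
At t = 35.3: e^(−t/τ₁) = 0.35626, e^(−t/τ₂) = 0.24478.
C₂ = 1.87·[1 − (34.202·0.35626 − 25.081·0.24478)/(9.1205)] = 1.87·0.33717 = 0.63051 kg/m³.

0.631 kg/m³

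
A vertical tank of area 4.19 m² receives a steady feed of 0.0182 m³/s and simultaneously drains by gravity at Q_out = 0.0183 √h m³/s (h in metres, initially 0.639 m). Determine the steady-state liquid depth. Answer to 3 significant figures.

A dh/dt = Q_in − 0.0183 √h. Steady state requires inflow = outflow:
Q_in = 0.0183 √h_ss ⇒ √h_ss = 0.0182/0.0183 = 0.99454.
h_ss = 0.99454² = 0.98910 m. (Since h₀ = 0.639 m < h_ss, the level will rise toward this value.)

0.989 m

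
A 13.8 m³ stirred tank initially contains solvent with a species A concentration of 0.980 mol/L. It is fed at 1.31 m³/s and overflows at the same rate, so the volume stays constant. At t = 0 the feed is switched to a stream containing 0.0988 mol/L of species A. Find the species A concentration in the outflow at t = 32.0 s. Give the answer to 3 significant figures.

0.141 mol/L

Unsteady species balance (constant V, well mixed): V dC/dt = Q(C_in − C).
Time constant τ = V/Q = 13.8/1.31 = 10.534 s.
Integrating: C(t) = C_in + (C₀ − C_in) e^(−t/τ).
C(32.0) = 0.0988 + (0.980 − 0.0988)·e^(−32.0/10.534) = 0.0988 + (0.88120)·0.047946 = 0.14105 mol/L.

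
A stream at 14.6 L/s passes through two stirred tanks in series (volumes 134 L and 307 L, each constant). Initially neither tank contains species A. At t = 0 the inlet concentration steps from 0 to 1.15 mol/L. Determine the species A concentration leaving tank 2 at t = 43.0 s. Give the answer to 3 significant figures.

0.894 mol/L

Species balance on tank i: dCᵢ/dt = (Cᵢ₋₁ − Cᵢ)/τᵢ with τᵢ = Vᵢ/Q.
τ₁ = 134/14.6 = 9.1781 s; τ₂ = 307/14.6 = 21.027 s.
Solving the cascade with C₁(0)=C₂(0)=0 gives C₂(t) = C_in[1 − (τ₁ e^(−t/τ₁) − τ₂ e^(−t/τ₂))/(τ₁ − τ₂)].
At t = 43.0: e^(−t/τ₁) = 0.0092320, e^(−t/τ₂) = 0.12939.
C₂ = 1.15·[1 − (9.1781·0.0092320 − 21.027·0.12939)/(-11.849)] = 1.15·0.77755 = 0.89418 mol/L.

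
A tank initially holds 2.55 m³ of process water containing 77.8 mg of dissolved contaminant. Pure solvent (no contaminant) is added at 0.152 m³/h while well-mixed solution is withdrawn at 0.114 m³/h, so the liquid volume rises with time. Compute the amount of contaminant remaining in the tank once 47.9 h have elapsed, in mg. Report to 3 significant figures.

Total volume: dV/dt = Q_in − Q_out = 0.038000 m³/h, so V(t) = 2.55 + 0.038000 t and V(47.9) = 4.3702 m³.
No contaminant enters, so dm/dt = −Q_out · (m/V).
Separate: dm/m = −Q_out dt/V(t) ⇒ ln(m/m₀) = −(Q_out/(Q_in−Q_out)) ln(V/V₀).
m = m₀ (V₀/V)^(Q_out/(Q_in−Q_out)) = 77.8 × (2.55/4.3702)^(3.0000) = 15.456 mg.

15.5 mg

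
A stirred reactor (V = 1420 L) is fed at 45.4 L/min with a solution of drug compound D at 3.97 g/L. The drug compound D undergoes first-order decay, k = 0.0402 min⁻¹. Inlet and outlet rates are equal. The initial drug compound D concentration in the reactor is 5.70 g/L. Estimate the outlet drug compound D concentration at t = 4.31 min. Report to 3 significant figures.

Species balance: V dC/dt = Q C_in − Q C − k V C.
dC/dt = (Q/V) C_in − (Q/V + k) C; effective rate a = Q/V + k = 0.031972 + 0.0402 = 0.072172 min⁻¹.
C_ss = Q C_in/(Q + kV) = 1.7587 g/L; C(t) = C_ss + (C₀ − C_ss) e^(−a t).
C(4.31) = 1.7587 + (3.9413)·e^(−0.072172·4.31) = 1.7587 + (3.9413)·0.73267 = 4.6464 g/L.

4.65 g/L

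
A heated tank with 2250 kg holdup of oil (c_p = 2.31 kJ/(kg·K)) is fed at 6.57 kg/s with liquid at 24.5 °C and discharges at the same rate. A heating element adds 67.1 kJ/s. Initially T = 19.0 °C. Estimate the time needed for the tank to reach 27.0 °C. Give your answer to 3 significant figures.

562 s

M c_p dT/dt = ṁ c_p (T_in − T) + Q̇.
τ = M/ṁ = 342.47 s; T_ss = T_in + Q̇/(ṁ c_p) = 28.921 °C.
T(t) = T_ss + (T₀ − T_ss) e^(−t/τ). Set T = 27.0:
e^(−t/τ) = (27.0 − 28.921)/(19.0 − 28.921) = 0.19365
t = −342.47 · ln(0.19365) = 562.23 s.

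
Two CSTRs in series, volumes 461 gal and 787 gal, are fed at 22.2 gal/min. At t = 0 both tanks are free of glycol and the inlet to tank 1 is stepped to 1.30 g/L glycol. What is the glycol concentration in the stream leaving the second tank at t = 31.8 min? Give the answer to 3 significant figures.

0.418 g/L

Species balance on tank i: dCᵢ/dt = (Cᵢ₋₁ − Cᵢ)/τᵢ with τᵢ = Vᵢ/Q.
τ₁ = 461/22.2 = 20.766 min; τ₂ = 787/22.2 = 35.450 min.
Tank 1: C₁ = C_in(1 − e^(−t/τ₁)). Tank 2 (τ₁ ≠ τ₂): C₂ = C_in[1 − (τ₁ e^(−t/τ₁) − τ₂ e^(−t/τ₂))/(τ₁ − τ₂)].
At t = 31.8: e^(−t/τ₁) = 0.21624, e^(−t/τ₂) = 0.40778.
C₂ = 1.30·[1 − (20.766·0.21624 − 35.450·0.40778)/(-14.685)] = 1.30·0.32136 = 0.41777 g/L.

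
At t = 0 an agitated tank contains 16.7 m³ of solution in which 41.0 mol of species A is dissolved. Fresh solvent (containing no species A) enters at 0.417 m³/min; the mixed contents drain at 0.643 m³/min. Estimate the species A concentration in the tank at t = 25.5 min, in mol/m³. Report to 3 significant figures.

Total volume: dV/dt = Q_in − Q_out = -0.22600 m³/min, so V(t) = 16.7 − 0.22600 t and V(25.5) = 10.937 m³.
No species A enters, so dm/dt = −Q_out · (m/V).
Separate: dm/m = −Q_out dt/V(t) ⇒ ln(m/m₀) = −(Q_out/(Q_in−Q_out)) ln(V/V₀).
m = m₀ (V₀/V)^(Q_out/(Q_in−Q_out)) = 41.0 × (16.7/10.937)^(-2.8451) = 12.297 mol.
C = m/V = 12.297/10.937 = 1.1243 mol/m³.

1.12 mol/m³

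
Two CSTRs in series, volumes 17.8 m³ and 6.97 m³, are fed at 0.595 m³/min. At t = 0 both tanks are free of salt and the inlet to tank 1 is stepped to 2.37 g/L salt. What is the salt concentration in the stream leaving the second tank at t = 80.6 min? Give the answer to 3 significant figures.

2.11 g/L

Time constants: τᵢ = Vᵢ/Q for each well-mixed tank.
τ₁ = 17.8/0.595 = 29.916 min; τ₂ = 6.97/0.595 = 11.714 min.
Tank 1: C₁ = C_in(1 − e^(−t/τ₁)). Tank 2 (τ₁ ≠ τ₂): C₂ = C_in[1 − (τ₁ e^(−t/τ₁) − τ₂ e^(−t/τ₂))/(τ₁ − τ₂)].
At t = 80.6: e^(−t/τ₁) = 0.067596, e^(−t/τ₂) = 0.0010276.
C₂ = 2.37·[1 − (29.916·0.067596 − 11.714·0.0010276)/(18.202)] = 2.37·0.88956 = 2.1083 g/L.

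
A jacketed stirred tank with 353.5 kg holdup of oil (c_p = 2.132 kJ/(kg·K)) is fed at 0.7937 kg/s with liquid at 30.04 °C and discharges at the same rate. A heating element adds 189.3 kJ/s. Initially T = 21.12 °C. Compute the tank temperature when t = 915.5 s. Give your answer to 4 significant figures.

126.4 °C

Heat balance on the well-mixed liquid: M c_p dT/dt = ṁ c_p (T_in − T) + 189.3.
Rearrange: dT/dt = (T_ss − T)/τ with τ = M/ṁ = 445.382 s and T_ss = T_in + Q̇/(ṁ c_p) = 141.908 °C.
T approaches T_ss exponentially: T(t) = T_ss + (T₀ − T_ss) e^(−t/τ).
T(915.5) = 141.908 + (-120.788)·e^(−915.5/445.382) = 141.908 + (-120.788)·0.128024 = 126.444 °C.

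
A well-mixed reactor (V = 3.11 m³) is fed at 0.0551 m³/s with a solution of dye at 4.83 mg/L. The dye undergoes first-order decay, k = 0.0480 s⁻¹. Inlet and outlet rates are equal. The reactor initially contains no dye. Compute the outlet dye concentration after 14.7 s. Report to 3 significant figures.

Species balance: V dC/dt = Q C_in − Q C − k V C.
dC/dt = (Q/V) C_in − (Q/V + k) C; effective rate a = Q/V + k = 0.017717 + 0.0480 = 0.065717 s⁻¹.
C_ss = Q C_in/(Q + kV) = 1.3021 mg/L; C(t) = C_ss + (C₀ − C_ss) e^(−a t).
C(14.7) = 1.3021 + (-1.3021)·e^(−0.065717·14.7) = 1.3021 + (-1.3021)·0.38059 = 0.80657 mg/L.

0.807 mg/L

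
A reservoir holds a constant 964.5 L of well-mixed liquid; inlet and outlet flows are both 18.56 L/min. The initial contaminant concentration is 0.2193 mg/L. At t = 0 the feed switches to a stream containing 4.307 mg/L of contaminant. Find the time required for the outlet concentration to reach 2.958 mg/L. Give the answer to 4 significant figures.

57.61 min

Species balance: V dC/dt = Q(C_in − C) ⇒ τ = V/Q = 51.9666 min.
C(t) = C_in + (C₀ − C_in) e^(−t/τ). Set C = 2.958 and solve for t:
e^(−t/τ) = (C − C_in)/(C₀ − C_in) = (2.958 − 4.307)/(0.2193 − 4.307) = 0.330014
t = −τ ln(…) = 51.9666 × 1.10862 = 57.6111 min.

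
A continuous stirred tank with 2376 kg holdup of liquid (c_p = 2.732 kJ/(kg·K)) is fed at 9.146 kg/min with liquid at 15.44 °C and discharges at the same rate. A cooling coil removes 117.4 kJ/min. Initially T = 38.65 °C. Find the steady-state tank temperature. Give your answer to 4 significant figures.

M c_p dT/dt = ṁ c_p (T_in − T) − Q̇.
At steady state dT/dt = 0 ⇒ T_ss = T_in − Q̇/(ṁ c_p) = 15.44 − 117.4/(9.146·2.732) = 10.7415 °C.

10.74 °C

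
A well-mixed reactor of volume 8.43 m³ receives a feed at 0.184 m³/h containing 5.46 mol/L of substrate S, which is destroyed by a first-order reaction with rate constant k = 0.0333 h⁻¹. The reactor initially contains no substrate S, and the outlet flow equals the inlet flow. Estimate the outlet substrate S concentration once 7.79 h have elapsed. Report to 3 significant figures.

V dC/dt = Q(C_in − C) − k V C.
This is linear with rate a = Q/V + k = 0.055127 h⁻¹.
C_ss = Q C_in/(Q + kV) = 2.1618 mol/L; C(t) = C_ss + (C₀ − C_ss) e^(−a t).
C(7.79) = 2.1618 + (-2.1618)·e^(−0.055127·7.79) = 2.1618 + (-2.1618)·0.65087 = 0.75475 mol/L.

0.755 mol/L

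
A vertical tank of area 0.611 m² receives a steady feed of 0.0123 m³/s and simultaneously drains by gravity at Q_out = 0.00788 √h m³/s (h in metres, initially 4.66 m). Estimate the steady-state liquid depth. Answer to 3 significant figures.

A dh/dt = Q_in − 0.00788 √h. Steady state requires inflow = outflow:
Q_in = 0.00788 √h_ss ⇒ √h_ss = 0.0123/0.00788 = 1.5609.
h_ss = 1.5609² = 2.4365 m. (Since h₀ = 4.66 m > h_ss, the level will fall toward this value.)

2.44 m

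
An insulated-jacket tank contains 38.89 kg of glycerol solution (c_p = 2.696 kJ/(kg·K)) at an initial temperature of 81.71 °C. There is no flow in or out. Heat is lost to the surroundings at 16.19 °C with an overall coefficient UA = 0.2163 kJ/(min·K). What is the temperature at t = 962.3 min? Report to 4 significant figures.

M c_p dT/dt = −UA(T − T_amb).
dT/dt = (T_ss − T)/τ with T_ss = T_amb = 16.1900 °C, τ = M c_p/UA = 38.89·2.696/0.2163 = 484.732 min.
Solution: T(t) = T_ss + (T₀ − T_ss) e^(−t/τ).
T(962.3) = 16.1900 + (65.5200)·0.137350 = 25.1892 °C.

25.19 °C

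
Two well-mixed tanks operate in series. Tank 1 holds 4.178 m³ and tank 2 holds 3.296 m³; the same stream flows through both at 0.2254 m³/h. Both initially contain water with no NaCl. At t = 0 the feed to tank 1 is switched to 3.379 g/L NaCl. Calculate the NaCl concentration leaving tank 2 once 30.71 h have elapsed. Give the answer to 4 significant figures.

Each tank obeys Vᵢ dCᵢ/dt = Q(Cᵢ₋₁ − Cᵢ), so τᵢ = Vᵢ/Q.
τ₁ = 4.178/0.2254 = 18.5359 h; τ₂ = 3.296/0.2254 = 14.6229 h.
Solving the cascade with C₁(0)=C₂(0)=0 gives C₂(t) = C_in[1 − (τ₁ e^(−t/τ₁) − τ₂ e^(−t/τ₂))/(τ₁ − τ₂)].
At t = 30.71: e^(−t/τ₁) = 0.190752, e^(−t/τ₂) = 0.122440.
C₂ = 3.379·[1 − (18.5359·0.190752 − 14.6229·0.122440)/(3.91304)] = 3.379·0.553970 = 1.87187 g/L.

1.872 g/L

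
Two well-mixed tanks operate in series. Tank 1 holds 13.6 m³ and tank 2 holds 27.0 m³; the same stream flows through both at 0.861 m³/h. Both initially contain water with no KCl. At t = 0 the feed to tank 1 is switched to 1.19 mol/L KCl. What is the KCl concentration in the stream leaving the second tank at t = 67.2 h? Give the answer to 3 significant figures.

0.926 mol/L

Species balance on tank i: dCᵢ/dt = (Cᵢ₋₁ − Cᵢ)/τᵢ with τᵢ = Vᵢ/Q.
τ₁ = 13.6/0.861 = 15.796 h; τ₂ = 27.0/0.861 = 31.359 h.
Tank 1: C₁ = C_in(1 − e^(−t/τ₁)). Tank 2 (τ₁ ≠ τ₂): C₂ = C_in[1 − (τ₁ e^(−t/τ₁) − τ₂ e^(−t/τ₂))/(τ₁ − τ₂)].
At t = 67.2: e^(−t/τ₁) = 0.014202, e^(−t/τ₂) = 0.11731.
C₂ = 1.19·[1 − (15.796·0.014202 − 31.359·0.11731)/(-15.563)] = 1.19·0.77804 = 0.92587 mol/L.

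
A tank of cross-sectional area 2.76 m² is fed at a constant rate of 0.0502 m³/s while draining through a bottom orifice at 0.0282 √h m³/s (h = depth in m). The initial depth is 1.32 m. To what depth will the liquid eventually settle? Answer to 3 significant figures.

A dh/dt = Q_in − 0.0282 √h. Steady state requires inflow = outflow:
Q_in = 0.0282 √h_ss ⇒ √h_ss = 0.0502/0.0282 = 1.7801.
h_ss = 1.7801² = 3.1689 m. (Since h₀ = 1.32 m < h_ss, the level will rise toward this value.)

3.17 m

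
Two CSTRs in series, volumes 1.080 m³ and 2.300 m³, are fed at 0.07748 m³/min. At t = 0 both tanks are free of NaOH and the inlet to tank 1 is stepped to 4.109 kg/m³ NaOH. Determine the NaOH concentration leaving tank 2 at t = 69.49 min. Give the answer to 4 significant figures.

3.388 kg/m³

Time constants: τᵢ = Vᵢ/Q for each well-mixed tank.
τ₁ = 1.080/0.07748 = 13.9391 min; τ₂ = 2.300/0.07748 = 29.6851 min.
Solving the cascade with C₁(0)=C₂(0)=0 gives C₂(t) = C_in[1 − (τ₁ e^(−t/τ₁) − τ₂ e^(−t/τ₂))/(τ₁ − τ₂)].
At t = 69.49: e^(−t/τ₁) = 0.00683797, e^(−t/τ₂) = 0.0962403.
C₂ = 4.109·[1 − (13.9391·0.00683797 − 29.6851·0.0962403)/(-15.7460)] = 4.109·0.824617 = 3.38835 kg/m³.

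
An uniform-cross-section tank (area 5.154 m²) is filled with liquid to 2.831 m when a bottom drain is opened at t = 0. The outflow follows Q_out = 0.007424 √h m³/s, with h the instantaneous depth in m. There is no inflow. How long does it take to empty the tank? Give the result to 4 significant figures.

Accumulation of liquid (constant cross-section A): A dh/dt = −0.007424 √h.
Separate and integrate: 2(√h − √h₀) = −(0.007424/A) t.
Set h = 0: 2√h₀ = (0.007424/A) t_empty ⇒ t_empty = 2A√h₀/0.007424.
t_empty = 2·5.154·√2.831/0.007424 = 10.3080·1.68256/0.007424 = 2336.18 s.

2336 s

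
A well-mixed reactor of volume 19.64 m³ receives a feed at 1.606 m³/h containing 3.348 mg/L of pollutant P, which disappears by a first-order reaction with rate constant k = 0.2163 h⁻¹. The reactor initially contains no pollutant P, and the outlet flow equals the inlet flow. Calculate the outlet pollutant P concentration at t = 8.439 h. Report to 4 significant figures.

0.8442 mg/L

Accumulation = in − out − consumed: V dC/dt = Q C_in − Q C − k V C.
This is linear with rate a = Q/V + k = 0.298072 h⁻¹.
C_ss = Q C_in/(Q + kV) = 0.918477 mg/L; C(t) = C_ss + (C₀ − C_ss) e^(−a t).
C(8.439) = 0.918477 + (-0.918477)·e^(−0.298072·8.439) = 0.918477 + (-0.918477)·0.0808283 = 0.844238 mg/L.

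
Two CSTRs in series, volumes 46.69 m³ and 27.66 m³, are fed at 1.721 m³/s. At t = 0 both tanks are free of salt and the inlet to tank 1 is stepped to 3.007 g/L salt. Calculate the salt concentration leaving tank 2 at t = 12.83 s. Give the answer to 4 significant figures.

Time constants: τᵢ = Vᵢ/Q for each well-mixed tank.
τ₁ = 46.69/1.721 = 27.1296 s; τ₂ = 27.66/1.721 = 16.0721 s.
Tank 1: C₁ = C_in(1 − e^(−t/τ₁)). Tank 2 (τ₁ ≠ τ₂): C₂ = C_in[1 − (τ₁ e^(−t/τ₁) − τ₂ e^(−t/τ₂))/(τ₁ − τ₂)].
At t = 12.83: e^(−t/τ₁) = 0.623183, e^(−t/τ₂) = 0.450102.
C₂ = 3.007·[1 − (27.1296·0.623183 − 16.0721·0.450102)/(11.0575)] = 3.007·0.125246 = 0.376615 g/L.

0.3766 g/L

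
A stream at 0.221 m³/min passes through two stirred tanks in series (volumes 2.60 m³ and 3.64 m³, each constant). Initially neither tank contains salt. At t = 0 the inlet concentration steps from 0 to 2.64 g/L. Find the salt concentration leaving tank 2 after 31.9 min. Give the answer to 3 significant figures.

Species balance on tank i: dCᵢ/dt = (Cᵢ₋₁ − Cᵢ)/τᵢ with τᵢ = Vᵢ/Q.
τ₁ = 2.60/0.221 = 11.765 min; τ₂ = 3.64/0.221 = 16.471 min.
Solving the cascade with C₁(0)=C₂(0)=0 gives C₂(t) = C_in[1 − (τ₁ e^(−t/τ₁) − τ₂ e^(−t/τ₂))/(τ₁ − τ₂)].
At t = 31.9: e^(−t/τ₁) = 0.066437, e^(−t/τ₂) = 0.14417.
C₂ = 2.64·[1 − (11.765·0.066437 − 16.471·0.14417)/(-4.7059)] = 2.64·0.66151 = 1.7464 g/L.

1.75 g/L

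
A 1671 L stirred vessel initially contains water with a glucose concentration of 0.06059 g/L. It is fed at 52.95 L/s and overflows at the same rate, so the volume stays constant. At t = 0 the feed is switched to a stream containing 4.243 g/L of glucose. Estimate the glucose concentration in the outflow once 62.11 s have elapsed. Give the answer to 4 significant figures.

3.659 g/L

Accumulation = in − out for the solute gives V dC/dt = Q(C_in − C).
Rewrite as dC/dt + C/τ = C_in/τ, τ = V/Q = 31.5581 s.
Solution: C(t) = C_in + (C₀ − C_in) e^(−t/τ).
C(62.11) = 4.243 + (0.06059 − 4.243)·e^(−62.11/31.5581) = 4.243 + (-4.18241)·0.139720 = 3.65864 g/L.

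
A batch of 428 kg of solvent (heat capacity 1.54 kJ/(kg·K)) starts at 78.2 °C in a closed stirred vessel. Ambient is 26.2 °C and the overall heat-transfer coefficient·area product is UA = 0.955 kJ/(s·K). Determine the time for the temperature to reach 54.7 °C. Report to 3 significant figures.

415 s

M c_p dT/dt = −UA(T − T_amb).
τ = M c_p/UA = 690.18 s; T_ss = T_amb = 26.200 °C.
T(t) = T_ss + (T₀ − T_ss)e^(−t/τ); set T = 54.7:
t = −τ ln[(T − T_ss)/(T₀ − T_ss)] = −690.18 · ln(0.54808) = 415.03 s.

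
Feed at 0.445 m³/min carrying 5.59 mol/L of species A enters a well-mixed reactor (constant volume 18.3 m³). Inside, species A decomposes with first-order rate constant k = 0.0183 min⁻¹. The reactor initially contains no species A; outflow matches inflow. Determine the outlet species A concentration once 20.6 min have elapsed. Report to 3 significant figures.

1.86 mol/L

Species balance: V dC/dt = Q C_in − Q C − k V C.
dC/dt = (Q/V) C_in − (Q/V + k) C; effective rate a = Q/V + k = 0.024317 + 0.0183 = 0.042617 min⁻¹.
C_ss = Q C_in/(Q + kV) = 3.1896 mol/L; C(t) = C_ss + (C₀ − C_ss) e^(−a t).
C(20.6) = 3.1896 + (-3.1896)·e^(−0.042617·20.6) = 3.1896 + (-3.1896)·0.41565 = 1.8638 mol/L.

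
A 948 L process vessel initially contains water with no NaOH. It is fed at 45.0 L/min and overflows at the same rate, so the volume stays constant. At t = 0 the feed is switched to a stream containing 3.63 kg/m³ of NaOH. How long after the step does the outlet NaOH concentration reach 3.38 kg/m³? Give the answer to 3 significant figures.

Species balance: V dC/dt = Q(C_in − C) ⇒ τ = V/Q = 21.067 min.
C(t) = C_in + (C₀ − C_in) e^(−t/τ). Set C = 3.38 and solve for t:
e^(−t/τ) = (C − C_in)/(C₀ − C_in) = (3.38 − 3.63)/(0 − 3.63) = 0.068871
t = −τ ln(…) = 21.067 × 2.6755 = 56.364 min.

56.4 min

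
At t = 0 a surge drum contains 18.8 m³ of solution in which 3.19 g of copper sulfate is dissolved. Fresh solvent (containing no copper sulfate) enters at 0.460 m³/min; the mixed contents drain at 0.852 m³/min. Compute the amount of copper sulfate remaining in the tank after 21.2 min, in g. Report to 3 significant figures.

0.898 g

Total volume: dV/dt = Q_in − Q_out = -0.39200 m³/min, so V(t) = 18.8 − 0.39200 t and V(21.2) = 10.490 m³.
Species balance (pure solvent in): dm/dt = −Q_out · m/V(t).
dm/m = −Q_out dt/(V₀ − 0.39200 t); integrating gives ln(m/m₀) = −(Q_out/(Q_in−Q_out)) ln(V/V₀).
m = m₀ (V₀/V)^(Q_out/(Q_in−Q_out)) = 3.19 × (18.8/10.490)^(-2.1735) = 0.89750 g.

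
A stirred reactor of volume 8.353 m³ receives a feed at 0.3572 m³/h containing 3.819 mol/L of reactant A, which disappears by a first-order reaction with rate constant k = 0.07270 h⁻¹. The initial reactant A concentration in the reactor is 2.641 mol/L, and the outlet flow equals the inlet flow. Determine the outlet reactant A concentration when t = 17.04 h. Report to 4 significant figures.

1.586 mol/L

V dC/dt = Q(C_in − C) − k V C.
dC/dt = (Q/V) C_in − (Q/V + k) C; effective rate a = Q/V + k = 0.0427631 + 0.07270 = 0.115463 h⁻¹.
C_ss = Q C_in/(Q + kV) = 1.41441 mol/L; C(t) = C_ss + (C₀ − C_ss) e^(−a t).
C(17.04) = 1.41441 + (1.22659)·e^(−0.115463·17.04) = 1.41441 + (1.22659)·0.139807 = 1.58590 mol/L.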